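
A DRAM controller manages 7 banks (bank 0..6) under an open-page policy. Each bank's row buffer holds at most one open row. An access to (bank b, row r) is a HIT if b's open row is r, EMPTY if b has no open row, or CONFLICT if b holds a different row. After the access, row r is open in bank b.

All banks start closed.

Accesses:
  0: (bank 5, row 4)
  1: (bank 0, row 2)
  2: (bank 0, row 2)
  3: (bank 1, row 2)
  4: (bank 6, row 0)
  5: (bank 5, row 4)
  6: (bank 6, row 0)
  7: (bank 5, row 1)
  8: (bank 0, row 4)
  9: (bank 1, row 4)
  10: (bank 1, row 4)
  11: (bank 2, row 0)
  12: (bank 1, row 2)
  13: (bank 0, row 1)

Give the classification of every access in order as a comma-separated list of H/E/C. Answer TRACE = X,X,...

TRACE = E,E,H,E,E,H,H,C,C,C,H,E,C,C

  [0] b5 r4: no row ⇒ E
  [1] b0 r2: no row ⇒ E
  [2] b0 r2: had r2 ⇒ H
  [3] b1 r2: no row ⇒ E
  [4] b6 r0: no row ⇒ E
  [5] b5 r4: had r4 ⇒ H
  [6] b6 r0: had r0 ⇒ H
  [7] b5 r1: had r4 ⇒ C
  [8] b0 r4: had r2 ⇒ C
  [9] b1 r4: had r2 ⇒ C
  [10] b1 r4: had r4 ⇒ H
  [11] b2 r0: no row ⇒ E
  [12] b1 r2: had r4 ⇒ C
  [13] b0 r1: had r4 ⇒ C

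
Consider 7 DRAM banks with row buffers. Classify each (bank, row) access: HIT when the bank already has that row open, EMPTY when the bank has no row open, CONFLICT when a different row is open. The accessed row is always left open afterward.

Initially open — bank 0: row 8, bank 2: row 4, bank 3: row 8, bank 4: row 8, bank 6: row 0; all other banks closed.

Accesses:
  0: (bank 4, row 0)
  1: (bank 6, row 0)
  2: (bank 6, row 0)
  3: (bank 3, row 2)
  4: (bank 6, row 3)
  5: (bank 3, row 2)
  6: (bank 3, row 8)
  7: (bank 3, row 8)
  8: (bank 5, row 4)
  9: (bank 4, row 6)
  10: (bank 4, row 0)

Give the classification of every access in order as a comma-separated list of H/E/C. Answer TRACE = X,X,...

0: bank 4 row 0 — prev 8 → CONFLICT
1: bank 6 row 0 — prev 0 → HIT
2: bank 6 row 0 — prev 0 → HIT
3: bank 3 row 2 — prev 8 → CONFLICT
4: bank 6 row 3 — prev 0 → CONFLICT
5: bank 3 row 2 — prev 2 → HIT
6: bank 3 row 8 — prev 2 → CONFLICT
7: bank 3 row 8 — prev 8 → HIT
8: bank 5 row 4 — prev None → EMPTY
9: bank 4 row 6 — prev 0 → CONFLICT
10: bank 4 row 0 — prev 6 → CONFLICT

TRACE = C,H,H,C,C,H,C,H,E,C,C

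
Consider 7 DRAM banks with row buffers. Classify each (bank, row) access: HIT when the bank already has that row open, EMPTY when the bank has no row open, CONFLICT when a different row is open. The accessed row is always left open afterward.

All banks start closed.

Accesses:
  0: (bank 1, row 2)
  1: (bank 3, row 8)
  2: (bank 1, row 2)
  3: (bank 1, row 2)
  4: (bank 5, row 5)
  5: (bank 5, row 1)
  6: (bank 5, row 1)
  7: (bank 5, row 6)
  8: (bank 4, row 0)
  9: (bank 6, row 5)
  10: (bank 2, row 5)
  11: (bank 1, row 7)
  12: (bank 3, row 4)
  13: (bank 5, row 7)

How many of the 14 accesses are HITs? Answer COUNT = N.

  [0] b1 r2: no row ⇒ E
  [1] b3 r8: no row ⇒ E
  [2] b1 r2: had r2 ⇒ H
  [3] b1 r2: had r2 ⇒ H
  [4] b5 r5: no row ⇒ E
  [5] b5 r1: had r5 ⇒ C
  [6] b5 r1: had r1 ⇒ H
  [7] b5 r6: had r1 ⇒ C
  [8] b4 r0: no row ⇒ E
  [9] b6 r5: no row ⇒ E
  [10] b2 r5: no row ⇒ E
  [11] b1 r7: had r2 ⇒ C
  [12] b3 r4: had r8 ⇒ C
  [13] b5 r7: had r6 ⇒ C

COUNT = 3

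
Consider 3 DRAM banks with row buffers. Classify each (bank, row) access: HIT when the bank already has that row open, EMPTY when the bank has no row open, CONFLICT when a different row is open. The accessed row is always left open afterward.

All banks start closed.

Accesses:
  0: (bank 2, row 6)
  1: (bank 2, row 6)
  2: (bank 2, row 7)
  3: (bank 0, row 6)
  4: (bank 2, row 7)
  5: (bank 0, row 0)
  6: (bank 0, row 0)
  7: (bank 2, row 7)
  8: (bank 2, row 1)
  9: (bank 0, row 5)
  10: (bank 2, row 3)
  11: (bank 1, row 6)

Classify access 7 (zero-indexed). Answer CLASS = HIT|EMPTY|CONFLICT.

0: bank 2 row 6 — prev None → EMPTY
1: bank 2 row 6 — prev 6 → HIT
2: bank 2 row 7 — prev 6 → CONFLICT
3: bank 0 row 6 — prev None → EMPTY
4: bank 2 row 7 — prev 7 → HIT
5: bank 0 row 0 — prev 6 → CONFLICT
6: bank 0 row 0 — prev 0 → HIT
7: bank 2 row 7 — prev 7 → HIT
8: bank 2 row 1 — prev 7 → CONFLICT
9: bank 0 row 5 — prev 0 → CONFLICT
10: bank 2 row 3 — prev 1 → CONFLICT
11: bank 1 row 6 — prev None → EMPTY

CLASS = HIT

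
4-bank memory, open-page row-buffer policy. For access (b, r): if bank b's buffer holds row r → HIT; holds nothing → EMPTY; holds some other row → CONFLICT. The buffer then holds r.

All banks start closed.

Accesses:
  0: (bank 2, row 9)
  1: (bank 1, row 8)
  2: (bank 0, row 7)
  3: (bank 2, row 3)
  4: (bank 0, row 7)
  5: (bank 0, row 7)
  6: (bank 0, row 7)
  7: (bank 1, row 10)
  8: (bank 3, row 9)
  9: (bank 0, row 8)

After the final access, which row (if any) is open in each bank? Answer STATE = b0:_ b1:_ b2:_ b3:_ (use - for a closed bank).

STATE = b0:8 b1:10 b2:3 b3:9

0: bank 2 row 9 — prev None → EMPTY
1: bank 1 row 8 — prev None → EMPTY
2: bank 0 row 7 — prev None → EMPTY
3: bank 2 row 3 — prev 9 → CONFLICT
4: bank 0 row 7 — prev 7 → HIT
5: bank 0 row 7 — prev 7 → HIT
6: bank 0 row 7 — prev 7 → HIT
7: bank 1 row 10 — prev 8 → CONFLICT
8: bank 3 row 9 — prev None → EMPTY
9: bank 0 row 8 — prev 7 → CONFLICT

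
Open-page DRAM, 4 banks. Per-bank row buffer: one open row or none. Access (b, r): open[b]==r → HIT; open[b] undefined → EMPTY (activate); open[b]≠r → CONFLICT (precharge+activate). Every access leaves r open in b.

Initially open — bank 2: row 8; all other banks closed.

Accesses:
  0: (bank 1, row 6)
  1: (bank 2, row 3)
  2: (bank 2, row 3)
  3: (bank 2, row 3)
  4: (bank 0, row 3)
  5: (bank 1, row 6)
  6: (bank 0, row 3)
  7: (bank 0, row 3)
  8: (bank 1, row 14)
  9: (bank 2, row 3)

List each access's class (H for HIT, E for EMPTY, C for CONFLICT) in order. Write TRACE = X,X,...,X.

#0 (1,6) E
#1 (2,3) C  (was 8)
#2 (2,3) H  (was 3)
#3 (2,3) H  (was 3)
#4 (0,3) E
#5 (1,6) H  (was 6)
#6 (0,3) H  (was 3)
#7 (0,3) H  (was 3)
#8 (1,14) C  (was 6)
#9 (2,3) H  (was 3)

TRACE = E,C,H,H,E,H,H,H,C,H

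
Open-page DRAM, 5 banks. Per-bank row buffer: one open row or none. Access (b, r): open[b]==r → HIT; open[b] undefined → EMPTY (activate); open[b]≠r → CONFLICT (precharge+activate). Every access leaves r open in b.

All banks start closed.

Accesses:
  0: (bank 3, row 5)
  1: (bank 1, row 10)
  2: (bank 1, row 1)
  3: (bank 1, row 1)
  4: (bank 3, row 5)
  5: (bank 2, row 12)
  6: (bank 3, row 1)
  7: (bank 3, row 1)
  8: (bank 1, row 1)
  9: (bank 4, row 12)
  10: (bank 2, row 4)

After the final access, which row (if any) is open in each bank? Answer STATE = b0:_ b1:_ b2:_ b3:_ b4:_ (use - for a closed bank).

STATE = b0:- b1:1 b2:4 b3:1 b4:12

  [0] b3 r5: no row ⇒ E
  [1] b1 r10: no row ⇒ E
  [2] b1 r1: had r10 ⇒ C
  [3] b1 r1: had r1 ⇒ H
  [4] b3 r5: had r5 ⇒ H
  [5] b2 r12: no row ⇒ E
  [6] b3 r1: had r5 ⇒ C
  [7] b3 r1: had r1 ⇒ H
  [8] b1 r1: had r1 ⇒ H
  [9] b4 r12: no row ⇒ E
  [10] b2 r4: had r12 ⇒ C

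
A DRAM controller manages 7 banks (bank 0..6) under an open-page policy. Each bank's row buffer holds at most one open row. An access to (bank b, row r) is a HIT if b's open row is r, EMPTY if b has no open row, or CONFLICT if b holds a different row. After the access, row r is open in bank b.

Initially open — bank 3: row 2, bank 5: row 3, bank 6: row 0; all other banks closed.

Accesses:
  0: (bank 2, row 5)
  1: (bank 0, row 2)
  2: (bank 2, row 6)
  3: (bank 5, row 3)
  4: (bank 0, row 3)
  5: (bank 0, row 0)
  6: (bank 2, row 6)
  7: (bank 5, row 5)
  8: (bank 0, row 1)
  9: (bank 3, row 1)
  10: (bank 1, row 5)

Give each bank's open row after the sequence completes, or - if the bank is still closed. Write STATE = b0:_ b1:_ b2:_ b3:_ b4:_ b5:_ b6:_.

STATE = b0:1 b1:5 b2:6 b3:1 b4:- b5:5 b6:0

step 0: bank2 None->5 [EMPTY]
step 1: bank0 None->2 [EMPTY]
step 2: bank2 5->6 [CONFLICT]
step 3: bank5 3->3 [HIT]
step 4: bank0 2->3 [CONFLICT]
step 5: bank0 3->0 [CONFLICT]
step 6: bank2 6->6 [HIT]
step 7: bank5 3->5 [CONFLICT]
step 8: bank0 0->1 [CONFLICT]
step 9: bank3 2->1 [CONFLICT]
step 10: bank1 None->5 [EMPTY]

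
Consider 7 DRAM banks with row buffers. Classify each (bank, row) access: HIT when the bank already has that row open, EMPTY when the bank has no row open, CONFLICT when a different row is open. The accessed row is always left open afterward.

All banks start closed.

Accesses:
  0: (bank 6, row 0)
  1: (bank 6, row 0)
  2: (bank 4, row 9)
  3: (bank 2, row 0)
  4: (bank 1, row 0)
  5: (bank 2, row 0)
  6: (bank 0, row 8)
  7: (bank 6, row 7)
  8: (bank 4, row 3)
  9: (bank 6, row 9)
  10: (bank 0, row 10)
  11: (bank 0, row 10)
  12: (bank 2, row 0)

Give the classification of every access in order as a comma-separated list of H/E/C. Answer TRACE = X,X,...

TRACE = E,H,E,E,E,H,E,C,C,C,C,H,H

#0 (6,0) E
#1 (6,0) H  (was 0)
#2 (4,9) E
#3 (2,0) E
#4 (1,0) E
#5 (2,0) H  (was 0)
#6 (0,8) E
#7 (6,7) C  (was 0)
#8 (4,3) C  (was 9)
#9 (6,9) C  (was 7)
#10 (0,10) C  (was 8)
#11 (0,10) H  (was 10)
#12 (2,0) H  (was 0)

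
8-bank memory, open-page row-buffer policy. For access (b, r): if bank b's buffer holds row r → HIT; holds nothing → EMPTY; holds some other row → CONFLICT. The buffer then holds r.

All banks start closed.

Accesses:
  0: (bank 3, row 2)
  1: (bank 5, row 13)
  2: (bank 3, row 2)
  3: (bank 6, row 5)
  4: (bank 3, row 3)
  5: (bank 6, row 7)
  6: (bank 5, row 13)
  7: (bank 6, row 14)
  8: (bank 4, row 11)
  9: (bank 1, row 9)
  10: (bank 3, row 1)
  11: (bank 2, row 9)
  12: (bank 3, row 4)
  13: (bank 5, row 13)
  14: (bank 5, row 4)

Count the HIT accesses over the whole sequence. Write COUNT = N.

0: bank 3 row 2 — prev None → EMPTY
1: bank 5 row 13 — prev None → EMPTY
2: bank 3 row 2 — prev 2 → HIT
3: bank 6 row 5 — prev None → EMPTY
4: bank 3 row 3 — prev 2 → CONFLICT
5: bank 6 row 7 — prev 5 → CONFLICT
6: bank 5 row 13 — prev 13 → HIT
7: bank 6 row 14 — prev 7 → CONFLICT
8: bank 4 row 11 — prev None → EMPTY
9: bank 1 row 9 — prev None → EMPTY
10: bank 3 row 1 — prev 3 → CONFLICT
11: bank 2 row 9 — prev None → EMPTY
12: bank 3 row 4 — prev 1 → CONFLICT
13: bank 5 row 13 — prev 13 → HIT
14: bank 5 row 4 — prev 13 → CONFLICT

COUNT = 3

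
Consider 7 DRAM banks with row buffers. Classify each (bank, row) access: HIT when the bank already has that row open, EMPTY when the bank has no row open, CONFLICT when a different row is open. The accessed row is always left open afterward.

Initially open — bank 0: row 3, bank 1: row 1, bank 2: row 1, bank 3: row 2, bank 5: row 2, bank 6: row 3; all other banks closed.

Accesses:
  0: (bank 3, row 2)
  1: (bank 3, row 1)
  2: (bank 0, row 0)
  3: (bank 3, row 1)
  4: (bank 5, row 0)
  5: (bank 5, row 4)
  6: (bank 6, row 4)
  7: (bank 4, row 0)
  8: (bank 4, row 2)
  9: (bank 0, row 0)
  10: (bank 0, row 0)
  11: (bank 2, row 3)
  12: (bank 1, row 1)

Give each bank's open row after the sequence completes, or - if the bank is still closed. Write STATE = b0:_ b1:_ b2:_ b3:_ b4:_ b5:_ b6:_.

STATE = b0:0 b1:1 b2:3 b3:1 b4:2 b5:4 b6:4

  [0] b3 r2: had r2 ⇒ H
  [1] b3 r1: had r2 ⇒ C
  [2] b0 r0: had r3 ⇒ C
  [3] b3 r1: had r1 ⇒ H
  [4] b5 r0: had r2 ⇒ C
  [5] b5 r4: had r0 ⇒ C
  [6] b6 r4: had r3 ⇒ C
  [7] b4 r0: no row ⇒ E
  [8] b4 r2: had r0 ⇒ C
  [9] b0 r0: had r0 ⇒ H
  [10] b0 r0: had r0 ⇒ H
  [11] b2 r3: had r1 ⇒ C
  [12] b1 r1: had r1 ⇒ H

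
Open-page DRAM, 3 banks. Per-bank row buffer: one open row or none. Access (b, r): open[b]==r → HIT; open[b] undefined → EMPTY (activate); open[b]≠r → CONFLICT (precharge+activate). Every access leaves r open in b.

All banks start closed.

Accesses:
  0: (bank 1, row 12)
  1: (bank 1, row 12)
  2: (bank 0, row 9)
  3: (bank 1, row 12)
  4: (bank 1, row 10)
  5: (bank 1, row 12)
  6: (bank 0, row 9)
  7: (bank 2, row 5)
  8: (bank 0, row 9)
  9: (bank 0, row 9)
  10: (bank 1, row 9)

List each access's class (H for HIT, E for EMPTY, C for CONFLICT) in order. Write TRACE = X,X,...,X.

TRACE = E,H,E,H,C,C,H,E,H,H,C

step 0: bank1 None->12 [EMPTY]
step 1: bank1 12->12 [HIT]
step 2: bank0 None->9 [EMPTY]
step 3: bank1 12->12 [HIT]
step 4: bank1 12->10 [CONFLICT]
step 5: bank1 10->12 [CONFLICT]
step 6: bank0 9->9 [HIT]
step 7: bank2 None->5 [EMPTY]
step 8: bank0 9->9 [HIT]
step 9: bank0 9->9 [HIT]
step 10: bank1 12->9 [CONFLICT]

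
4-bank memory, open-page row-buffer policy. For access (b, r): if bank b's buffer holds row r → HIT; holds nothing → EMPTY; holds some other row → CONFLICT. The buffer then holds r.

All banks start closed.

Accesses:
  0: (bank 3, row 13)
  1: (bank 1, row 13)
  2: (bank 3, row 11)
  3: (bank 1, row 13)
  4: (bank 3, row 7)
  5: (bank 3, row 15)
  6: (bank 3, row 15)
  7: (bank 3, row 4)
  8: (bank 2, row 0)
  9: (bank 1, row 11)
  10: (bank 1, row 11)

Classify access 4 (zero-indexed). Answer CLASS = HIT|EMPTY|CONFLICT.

#0 (3,13) E
#1 (1,13) E
#2 (3,11) C  (was 13)
#3 (1,13) H  (was 13)
#4 (3,7) C  (was 11)
#5 (3,15) C  (was 7)
#6 (3,15) H  (was 15)
#7 (3,4) C  (was 15)
#8 (2,0) E
#9 (1,11) C  (was 13)
#10 (1,11) H  (was 11)

CLASS = CONFLICT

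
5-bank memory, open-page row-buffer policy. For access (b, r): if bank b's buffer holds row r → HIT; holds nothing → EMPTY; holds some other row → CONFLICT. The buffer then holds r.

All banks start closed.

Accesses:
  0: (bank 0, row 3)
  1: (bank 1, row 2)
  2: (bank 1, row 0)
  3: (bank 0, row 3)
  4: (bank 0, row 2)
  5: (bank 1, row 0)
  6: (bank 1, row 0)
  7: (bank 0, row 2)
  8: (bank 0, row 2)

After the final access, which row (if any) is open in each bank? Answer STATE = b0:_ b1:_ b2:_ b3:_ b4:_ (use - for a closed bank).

STATE = b0:2 b1:0 b2:- b3:- b4:-

0: bank 0 row 3 — prev None → EMPTY
1: bank 1 row 2 — prev None → EMPTY
2: bank 1 row 0 — prev 2 → CONFLICT
3: bank 0 row 3 — prev 3 → HIT
4: bank 0 row 2 — prev 3 → CONFLICT
5: bank 1 row 0 — prev 0 → HIT
6: bank 1 row 0 — prev 0 → HIT
7: bank 0 row 2 — prev 2 → HIT
8: bank 0 row 2 — prev 2 → HIT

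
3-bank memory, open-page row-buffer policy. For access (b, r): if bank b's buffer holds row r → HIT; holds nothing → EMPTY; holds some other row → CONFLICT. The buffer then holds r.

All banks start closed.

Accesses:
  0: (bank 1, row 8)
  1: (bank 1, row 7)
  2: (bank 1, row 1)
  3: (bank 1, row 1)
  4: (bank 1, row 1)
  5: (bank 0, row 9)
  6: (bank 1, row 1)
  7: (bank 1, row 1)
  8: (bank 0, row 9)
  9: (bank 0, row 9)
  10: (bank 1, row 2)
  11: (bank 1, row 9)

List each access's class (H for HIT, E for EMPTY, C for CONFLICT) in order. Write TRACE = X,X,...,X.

#0 (1,8) E
#1 (1,7) C  (was 8)
#2 (1,1) C  (was 7)
#3 (1,1) H  (was 1)
#4 (1,1) H  (was 1)
#5 (0,9) E
#6 (1,1) H  (was 1)
#7 (1,1) H  (was 1)
#8 (0,9) H  (was 9)
#9 (0,9) H  (was 9)
#10 (1,2) C  (was 1)
#11 (1,9) C  (was 2)

TRACE = E,C,C,H,H,E,H,H,H,H,C,C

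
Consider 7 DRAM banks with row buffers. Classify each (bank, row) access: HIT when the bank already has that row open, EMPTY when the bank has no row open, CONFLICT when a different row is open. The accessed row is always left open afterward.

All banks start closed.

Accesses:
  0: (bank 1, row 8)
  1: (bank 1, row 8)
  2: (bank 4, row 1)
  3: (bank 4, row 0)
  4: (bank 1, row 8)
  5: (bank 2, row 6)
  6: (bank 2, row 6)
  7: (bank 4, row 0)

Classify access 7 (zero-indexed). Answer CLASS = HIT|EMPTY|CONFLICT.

step 0: bank1 None->8 [EMPTY]
step 1: bank1 8->8 [HIT]
step 2: bank4 None->1 [EMPTY]
step 3: bank4 1->0 [CONFLICT]
step 4: bank1 8->8 [HIT]
step 5: bank2 None->6 [EMPTY]
step 6: bank2 6->6 [HIT]
step 7: bank4 0->0 [HIT]

CLASS = HIT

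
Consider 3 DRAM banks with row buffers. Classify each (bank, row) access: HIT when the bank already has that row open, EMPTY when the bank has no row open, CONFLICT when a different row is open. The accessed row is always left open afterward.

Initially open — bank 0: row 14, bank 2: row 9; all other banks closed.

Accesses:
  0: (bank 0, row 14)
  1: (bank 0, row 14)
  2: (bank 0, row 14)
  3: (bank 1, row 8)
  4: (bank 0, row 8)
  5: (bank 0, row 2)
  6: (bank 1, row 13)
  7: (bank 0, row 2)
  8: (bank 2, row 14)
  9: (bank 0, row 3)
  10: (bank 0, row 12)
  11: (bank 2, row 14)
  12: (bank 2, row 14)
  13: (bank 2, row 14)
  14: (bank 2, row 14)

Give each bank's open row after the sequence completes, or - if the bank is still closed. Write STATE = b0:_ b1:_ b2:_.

STATE = b0:12 b1:13 b2:14

#0 (0,14) H  (was 14)
#1 (0,14) H  (was 14)
#2 (0,14) H  (was 14)
#3 (1,8) E
#4 (0,8) C  (was 14)
#5 (0,2) C  (was 8)
#6 (1,13) C  (was 8)
#7 (0,2) H  (was 2)
#8 (2,14) C  (was 9)
#9 (0,3) C  (was 2)
#10 (0,12) C  (was 3)
#11 (2,14) H  (was 14)
#12 (2,14) H  (was 14)
#13 (2,14) H  (was 14)
#14 (2,14) H  (was 14)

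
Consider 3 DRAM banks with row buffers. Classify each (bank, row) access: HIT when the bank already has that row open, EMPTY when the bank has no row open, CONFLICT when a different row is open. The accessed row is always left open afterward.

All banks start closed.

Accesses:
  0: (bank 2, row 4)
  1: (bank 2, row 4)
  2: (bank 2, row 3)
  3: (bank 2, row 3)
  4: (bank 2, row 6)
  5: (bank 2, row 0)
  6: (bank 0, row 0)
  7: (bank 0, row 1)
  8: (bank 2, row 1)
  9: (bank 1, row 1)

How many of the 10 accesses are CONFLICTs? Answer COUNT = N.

step 0: bank2 None->4 [EMPTY]
step 1: bank2 4->4 [HIT]
step 2: bank2 4->3 [CONFLICT]
step 3: bank2 3->3 [HIT]
step 4: bank2 3->6 [CONFLICT]
step 5: bank2 6->0 [CONFLICT]
step 6: bank0 None->0 [EMPTY]
step 7: bank0 0->1 [CONFLICT]
step 8: bank2 0->1 [CONFLICT]
step 9: bank1 None->1 [EMPTY]

COUNT = 5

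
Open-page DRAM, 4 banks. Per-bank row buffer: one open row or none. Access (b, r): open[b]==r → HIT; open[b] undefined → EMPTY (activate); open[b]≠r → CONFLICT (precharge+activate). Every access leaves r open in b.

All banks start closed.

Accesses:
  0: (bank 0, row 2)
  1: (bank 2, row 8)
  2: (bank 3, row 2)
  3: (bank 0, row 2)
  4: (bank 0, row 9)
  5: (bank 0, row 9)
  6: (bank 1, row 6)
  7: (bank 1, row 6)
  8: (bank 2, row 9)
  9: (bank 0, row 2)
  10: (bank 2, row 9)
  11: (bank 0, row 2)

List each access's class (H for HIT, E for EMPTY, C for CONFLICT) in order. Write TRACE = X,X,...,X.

  [0] b0 r2: no row ⇒ E
  [1] b2 r8: no row ⇒ E
  [2] b3 r2: no row ⇒ E
  [3] b0 r2: had r2 ⇒ H
  [4] b0 r9: had r2 ⇒ C
  [5] b0 r9: had r9 ⇒ H
  [6] b1 r6: no row ⇒ E
  [7] b1 r6: had r6 ⇒ H
  [8] b2 r9: had r8 ⇒ C
  [9] b0 r2: had r9 ⇒ C
  [10] b2 r9: had r9 ⇒ H
  [11] b0 r2: had r2 ⇒ H

TRACE = E,E,E,H,C,H,E,H,C,C,H,H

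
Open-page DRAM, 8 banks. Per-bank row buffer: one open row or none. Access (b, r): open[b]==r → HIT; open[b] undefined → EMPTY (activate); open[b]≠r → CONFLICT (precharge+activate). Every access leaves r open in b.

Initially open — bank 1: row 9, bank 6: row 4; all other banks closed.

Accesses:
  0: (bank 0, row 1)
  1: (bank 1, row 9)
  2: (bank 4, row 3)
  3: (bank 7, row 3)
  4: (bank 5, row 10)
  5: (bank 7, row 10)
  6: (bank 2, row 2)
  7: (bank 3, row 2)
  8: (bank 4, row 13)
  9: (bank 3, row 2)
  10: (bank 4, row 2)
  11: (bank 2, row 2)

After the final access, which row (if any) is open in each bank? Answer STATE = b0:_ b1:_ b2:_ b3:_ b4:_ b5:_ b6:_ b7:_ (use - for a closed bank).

0: bank 0 row 1 — prev None → EMPTY
1: bank 1 row 9 — prev 9 → HIT
2: bank 4 row 3 — prev None → EMPTY
3: bank 7 row 3 — prev None → EMPTY
4: bank 5 row 10 — prev None → EMPTY
5: bank 7 row 10 — prev 3 → CONFLICT
6: bank 2 row 2 — prev None → EMPTY
7: bank 3 row 2 — prev None → EMPTY
8: bank 4 row 13 — prev 3 → CONFLICT
9: bank 3 row 2 — prev 2 → HIT
10: bank 4 row 2 — prev 13 → CONFLICT
11: bank 2 row 2 — prev 2 → HIT

STATE = b0:1 b1:9 b2:2 b3:2 b4:2 b5:10 b6:4 b7:10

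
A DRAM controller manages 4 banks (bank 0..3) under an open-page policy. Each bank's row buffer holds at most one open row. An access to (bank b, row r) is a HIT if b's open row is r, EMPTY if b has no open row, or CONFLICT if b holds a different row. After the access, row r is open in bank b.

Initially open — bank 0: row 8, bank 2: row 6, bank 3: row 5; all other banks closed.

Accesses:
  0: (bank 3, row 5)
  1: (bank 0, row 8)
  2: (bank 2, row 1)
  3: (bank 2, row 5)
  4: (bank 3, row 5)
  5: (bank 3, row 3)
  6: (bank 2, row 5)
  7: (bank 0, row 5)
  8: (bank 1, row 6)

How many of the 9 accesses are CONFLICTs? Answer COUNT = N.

#0 (3,5) H  (was 5)
#1 (0,8) H  (was 8)
#2 (2,1) C  (was 6)
#3 (2,5) C  (was 1)
#4 (3,5) H  (was 5)
#5 (3,3) C  (was 5)
#6 (2,5) H  (was 5)
#7 (0,5) C  (was 8)
#8 (1,6) E

COUNT = 4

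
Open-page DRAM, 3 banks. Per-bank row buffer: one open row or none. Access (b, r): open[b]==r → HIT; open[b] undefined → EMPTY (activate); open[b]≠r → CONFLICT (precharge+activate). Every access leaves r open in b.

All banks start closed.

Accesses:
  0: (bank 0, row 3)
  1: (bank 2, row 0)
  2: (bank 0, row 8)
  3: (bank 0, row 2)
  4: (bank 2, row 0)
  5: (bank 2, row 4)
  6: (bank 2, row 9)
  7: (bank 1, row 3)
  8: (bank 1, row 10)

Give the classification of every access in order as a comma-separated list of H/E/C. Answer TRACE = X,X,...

step 0: bank0 None->3 [EMPTY]
step 1: bank2 None->0 [EMPTY]
step 2: bank0 3->8 [CONFLICT]
step 3: bank0 8->2 [CONFLICT]
step 4: bank2 0->0 [HIT]
step 5: bank2 0->4 [CONFLICT]
step 6: bank2 4->9 [CONFLICT]
step 7: bank1 None->3 [EMPTY]
step 8: bank1 3->10 [CONFLICT]

TRACE = E,E,C,C,H,C,C,E,C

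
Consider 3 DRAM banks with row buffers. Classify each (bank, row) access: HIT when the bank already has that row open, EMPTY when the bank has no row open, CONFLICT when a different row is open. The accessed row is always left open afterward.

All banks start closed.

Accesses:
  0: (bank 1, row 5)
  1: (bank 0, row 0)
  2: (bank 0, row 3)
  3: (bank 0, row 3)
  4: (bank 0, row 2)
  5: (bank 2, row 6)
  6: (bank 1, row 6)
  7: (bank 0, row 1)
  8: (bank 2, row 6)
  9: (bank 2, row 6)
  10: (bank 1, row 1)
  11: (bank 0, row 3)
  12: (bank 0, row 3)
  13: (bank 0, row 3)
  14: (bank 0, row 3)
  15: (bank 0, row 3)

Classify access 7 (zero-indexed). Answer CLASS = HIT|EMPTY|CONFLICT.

#0 (1,5) E
#1 (0,0) E
#2 (0,3) C  (was 0)
#3 (0,3) H  (was 3)
#4 (0,2) C  (was 3)
#5 (2,6) E
#6 (1,6) C  (was 5)
#7 (0,1) C  (was 2)
#8 (2,6) H  (was 6)
#9 (2,6) H  (was 6)
#10 (1,1) C  (was 6)
#11 (0,3) C  (was 1)
#12 (0,3) H  (was 3)
#13 (0,3) H  (was 3)
#14 (0,3) H  (was 3)
#15 (0,3) H  (was 3)

CLASS = CONFLICT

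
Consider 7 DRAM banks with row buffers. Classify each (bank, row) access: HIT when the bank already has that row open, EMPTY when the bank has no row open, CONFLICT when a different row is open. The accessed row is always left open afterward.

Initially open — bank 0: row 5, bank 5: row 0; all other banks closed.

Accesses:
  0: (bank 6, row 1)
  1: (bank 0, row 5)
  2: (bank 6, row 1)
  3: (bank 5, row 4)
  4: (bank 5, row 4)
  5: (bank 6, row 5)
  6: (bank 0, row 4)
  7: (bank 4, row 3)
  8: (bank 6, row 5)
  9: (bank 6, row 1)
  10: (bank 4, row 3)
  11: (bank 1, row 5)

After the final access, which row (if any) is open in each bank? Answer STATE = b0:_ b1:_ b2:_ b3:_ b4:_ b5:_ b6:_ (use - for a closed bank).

0: bank 6 row 1 — prev None → EMPTY
1: bank 0 row 5 — prev 5 → HIT
2: bank 6 row 1 — prev 1 → HIT
3: bank 5 row 4 — prev 0 → CONFLICT
4: bank 5 row 4 — prev 4 → HIT
5: bank 6 row 5 — prev 1 → CONFLICT
6: bank 0 row 4 — prev 5 → CONFLICT
7: bank 4 row 3 — prev None → EMPTY
8: bank 6 row 5 — prev 5 → HIT
9: bank 6 row 1 — prev 5 → CONFLICT
10: bank 4 row 3 — prev 3 → HIT
11: bank 1 row 5 — prev None → EMPTY

STATE = b0:4 b1:5 b2:- b3:- b4:3 b5:4 b6:1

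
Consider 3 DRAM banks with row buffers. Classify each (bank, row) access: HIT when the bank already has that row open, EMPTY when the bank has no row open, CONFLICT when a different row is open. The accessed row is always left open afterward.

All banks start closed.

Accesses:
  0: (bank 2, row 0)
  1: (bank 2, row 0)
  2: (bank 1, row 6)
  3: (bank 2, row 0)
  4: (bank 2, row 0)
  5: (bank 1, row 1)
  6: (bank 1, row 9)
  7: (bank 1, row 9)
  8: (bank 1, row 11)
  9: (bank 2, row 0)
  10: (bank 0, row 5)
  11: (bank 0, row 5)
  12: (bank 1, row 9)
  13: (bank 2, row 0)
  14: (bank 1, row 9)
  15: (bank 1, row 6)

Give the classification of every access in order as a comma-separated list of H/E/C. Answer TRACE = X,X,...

TRACE = E,H,E,H,H,C,C,H,C,H,E,H,C,H,H,C

0: bank 2 row 0 — prev None → EMPTY
1: bank 2 row 0 — prev 0 → HIT
2: bank 1 row 6 — prev None → EMPTY
3: bank 2 row 0 — prev 0 → HIT
4: bank 2 row 0 — prev 0 → HIT
5: bank 1 row 1 — prev 6 → CONFLICT
6: bank 1 row 9 — prev 1 → CONFLICT
7: bank 1 row 9 — prev 9 → HIT
8: bank 1 row 11 — prev 9 → CONFLICT
9: bank 2 row 0 — prev 0 → HIT
10: bank 0 row 5 — prev None → EMPTY
11: bank 0 row 5 — prev 5 → HIT
12: bank 1 row 9 — prev 11 → CONFLICT
13: bank 2 row 0 — prev 0 → HIT
14: bank 1 row 9 — prev 9 → HIT
15: bank 1 row 6 — prev 9 → CONFLICT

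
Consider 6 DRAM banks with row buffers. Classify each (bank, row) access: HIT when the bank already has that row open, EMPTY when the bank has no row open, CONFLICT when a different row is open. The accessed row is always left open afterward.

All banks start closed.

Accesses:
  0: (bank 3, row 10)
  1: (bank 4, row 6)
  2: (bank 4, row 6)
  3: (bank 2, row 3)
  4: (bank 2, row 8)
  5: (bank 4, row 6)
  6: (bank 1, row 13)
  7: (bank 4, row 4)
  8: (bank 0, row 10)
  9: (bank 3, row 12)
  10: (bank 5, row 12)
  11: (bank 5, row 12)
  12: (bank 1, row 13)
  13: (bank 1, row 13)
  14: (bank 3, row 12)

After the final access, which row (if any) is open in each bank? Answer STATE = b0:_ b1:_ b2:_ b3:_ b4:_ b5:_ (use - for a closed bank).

STATE = b0:10 b1:13 b2:8 b3:12 b4:4 b5:12

step 0: bank3 None->10 [EMPTY]
step 1: bank4 None->6 [EMPTY]
step 2: bank4 6->6 [HIT]
step 3: bank2 None->3 [EMPTY]
step 4: bank2 3->8 [CONFLICT]
step 5: bank4 6->6 [HIT]
step 6: bank1 None->13 [EMPTY]
step 7: bank4 6->4 [CONFLICT]
step 8: bank0 None->10 [EMPTY]
step 9: bank3 10->12 [CONFLICT]
step 10: bank5 None->12 [EMPTY]
step 11: bank5 12->12 [HIT]
step 12: bank1 13->13 [HIT]
step 13: bank1 13->13 [HIT]
step 14: bank3 12->12 [HIT]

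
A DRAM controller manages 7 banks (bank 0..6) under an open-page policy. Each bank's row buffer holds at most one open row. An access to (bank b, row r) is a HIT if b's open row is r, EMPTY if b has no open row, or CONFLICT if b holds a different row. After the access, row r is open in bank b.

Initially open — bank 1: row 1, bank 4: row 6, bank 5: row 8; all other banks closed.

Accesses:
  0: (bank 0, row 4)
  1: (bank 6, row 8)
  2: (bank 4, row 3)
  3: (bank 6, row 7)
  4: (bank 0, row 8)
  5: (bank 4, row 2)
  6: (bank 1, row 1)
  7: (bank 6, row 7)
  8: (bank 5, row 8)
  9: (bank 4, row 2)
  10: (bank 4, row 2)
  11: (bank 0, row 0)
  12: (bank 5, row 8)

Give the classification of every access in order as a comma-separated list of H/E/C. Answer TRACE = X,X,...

TRACE = E,E,C,C,C,C,H,H,H,H,H,C,H

step 0: bank0 None->4 [EMPTY]
step 1: bank6 None->8 [EMPTY]
step 2: bank4 6->3 [CONFLICT]
step 3: bank6 8->7 [CONFLICT]
step 4: bank0 4->8 [CONFLICT]
step 5: bank4 3->2 [CONFLICT]
step 6: bank1 1->1 [HIT]
step 7: bank6 7->7 [HIT]
step 8: bank5 8->8 [HIT]
step 9: bank4 2->2 [HIT]
step 10: bank4 2->2 [HIT]
step 11: bank0 8->0 [CONFLICT]
step 12: bank5 8->8 [HIT]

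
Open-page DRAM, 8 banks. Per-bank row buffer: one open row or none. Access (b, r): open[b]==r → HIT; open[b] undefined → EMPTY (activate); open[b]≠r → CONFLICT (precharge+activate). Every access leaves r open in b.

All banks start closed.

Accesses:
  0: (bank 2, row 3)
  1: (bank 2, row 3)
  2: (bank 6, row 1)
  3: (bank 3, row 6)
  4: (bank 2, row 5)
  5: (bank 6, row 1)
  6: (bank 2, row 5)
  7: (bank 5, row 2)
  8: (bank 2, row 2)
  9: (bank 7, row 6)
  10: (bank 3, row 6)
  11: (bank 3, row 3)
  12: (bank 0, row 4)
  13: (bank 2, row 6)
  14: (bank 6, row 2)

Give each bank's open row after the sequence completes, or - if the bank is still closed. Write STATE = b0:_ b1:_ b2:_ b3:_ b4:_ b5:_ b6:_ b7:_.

STATE = b0:4 b1:- b2:6 b3:3 b4:- b5:2 b6:2 b7:6

  [0] b2 r3: no row ⇒ E
  [1] b2 r3: had r3 ⇒ H
  [2] b6 r1: no row ⇒ E
  [3] b3 r6: no row ⇒ E
  [4] b2 r5: had r3 ⇒ C
  [5] b6 r1: had r1 ⇒ H
  [6] b2 r5: had r5 ⇒ H
  [7] b5 r2: no row ⇒ E
  [8] b2 r2: had r5 ⇒ C
  [9] b7 r6: no row ⇒ E
  [10] b3 r6: had r6 ⇒ H
  [11] b3 r3: had r6 ⇒ C
  [12] b0 r4: no row ⇒ E
  [13] b2 r6: had r2 ⇒ C
  [14] b6 r2: had r1 ⇒ C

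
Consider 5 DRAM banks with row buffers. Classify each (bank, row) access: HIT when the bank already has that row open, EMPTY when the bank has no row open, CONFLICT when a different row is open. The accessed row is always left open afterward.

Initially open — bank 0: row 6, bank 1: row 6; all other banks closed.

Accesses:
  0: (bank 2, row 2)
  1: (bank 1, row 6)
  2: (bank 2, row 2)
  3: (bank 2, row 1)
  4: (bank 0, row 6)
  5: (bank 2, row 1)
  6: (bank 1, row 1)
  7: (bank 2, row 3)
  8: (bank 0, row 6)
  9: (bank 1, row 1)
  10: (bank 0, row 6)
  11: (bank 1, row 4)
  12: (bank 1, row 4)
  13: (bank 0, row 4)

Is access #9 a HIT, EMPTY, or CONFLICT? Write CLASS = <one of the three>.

CLASS = HIT

  [0] b2 r2: no row ⇒ E
  [1] b1 r6: had r6 ⇒ H
  [2] b2 r2: had r2 ⇒ H
  [3] b2 r1: had r2 ⇒ C
  [4] b0 r6: had r6 ⇒ H
  [5] b2 r1: had r1 ⇒ H
  [6] b1 r1: had r6 ⇒ C
  [7] b2 r3: had r1 ⇒ C
  [8] b0 r6: had r6 ⇒ H
  [9] b1 r1: had r1 ⇒ H
  [10] b0 r6: had r6 ⇒ H
  [11] b1 r4: had r1 ⇒ C
  [12] b1 r4: had r4 ⇒ H
  [13] b0 r4: had r6 ⇒ C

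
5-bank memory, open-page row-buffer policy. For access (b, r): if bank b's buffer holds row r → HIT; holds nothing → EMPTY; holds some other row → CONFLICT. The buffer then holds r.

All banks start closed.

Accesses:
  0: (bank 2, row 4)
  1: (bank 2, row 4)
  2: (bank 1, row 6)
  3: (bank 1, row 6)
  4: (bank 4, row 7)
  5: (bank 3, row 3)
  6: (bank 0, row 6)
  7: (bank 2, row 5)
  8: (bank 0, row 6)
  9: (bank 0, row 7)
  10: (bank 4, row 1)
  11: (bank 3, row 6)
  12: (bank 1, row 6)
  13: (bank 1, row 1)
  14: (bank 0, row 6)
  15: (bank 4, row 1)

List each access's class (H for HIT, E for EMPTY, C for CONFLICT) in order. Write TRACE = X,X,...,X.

  [0] b2 r4: no row ⇒ E
  [1] b2 r4: had r4 ⇒ H
  [2] b1 r6: no row ⇒ E
  [3] b1 r6: had r6 ⇒ H
  [4] b4 r7: no row ⇒ E
  [5] b3 r3: no row ⇒ E
  [6] b0 r6: no row ⇒ E
  [7] b2 r5: had r4 ⇒ C
  [8] b0 r6: had r6 ⇒ H
  [9] b0 r7: had r6 ⇒ C
  [10] b4 r1: had r7 ⇒ C
  [11] b3 r6: had r3 ⇒ C
  [12] b1 r6: had r6 ⇒ H
  [13] b1 r1: had r6 ⇒ C
  [14] b0 r6: had r7 ⇒ C
  [15] b4 r1: had r1 ⇒ H

TRACE = E,H,E,H,E,E,E,C,H,C,C,C,H,C,C,H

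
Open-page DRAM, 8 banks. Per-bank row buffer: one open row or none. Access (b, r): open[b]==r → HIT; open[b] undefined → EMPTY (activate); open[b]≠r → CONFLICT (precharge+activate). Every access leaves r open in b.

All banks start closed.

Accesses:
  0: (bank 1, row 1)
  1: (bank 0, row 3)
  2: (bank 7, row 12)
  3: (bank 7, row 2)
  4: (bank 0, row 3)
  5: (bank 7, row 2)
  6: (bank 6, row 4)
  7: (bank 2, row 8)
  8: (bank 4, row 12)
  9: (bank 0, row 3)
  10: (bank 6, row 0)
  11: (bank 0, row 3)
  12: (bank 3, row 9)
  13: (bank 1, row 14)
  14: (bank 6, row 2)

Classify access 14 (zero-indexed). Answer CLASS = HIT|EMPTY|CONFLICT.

  [0] b1 r1: no row ⇒ E
  [1] b0 r3: no row ⇒ E
  [2] b7 r12: no row ⇒ E
  [3] b7 r2: had r12 ⇒ C
  [4] b0 r3: had r3 ⇒ H
  [5] b7 r2: had r2 ⇒ H
  [6] b6 r4: no row ⇒ E
  [7] b2 r8: no row ⇒ E
  [8] b4 r12: no row ⇒ E
  [9] b0 r3: had r3 ⇒ H
  [10] b6 r0: had r4 ⇒ C
  [11] b0 r3: had r3 ⇒ H
  [12] b3 r9: no row ⇒ E
  [13] b1 r14: had r1 ⇒ C
  [14] b6 r2: had r0 ⇒ C

CLASS = CONFLICT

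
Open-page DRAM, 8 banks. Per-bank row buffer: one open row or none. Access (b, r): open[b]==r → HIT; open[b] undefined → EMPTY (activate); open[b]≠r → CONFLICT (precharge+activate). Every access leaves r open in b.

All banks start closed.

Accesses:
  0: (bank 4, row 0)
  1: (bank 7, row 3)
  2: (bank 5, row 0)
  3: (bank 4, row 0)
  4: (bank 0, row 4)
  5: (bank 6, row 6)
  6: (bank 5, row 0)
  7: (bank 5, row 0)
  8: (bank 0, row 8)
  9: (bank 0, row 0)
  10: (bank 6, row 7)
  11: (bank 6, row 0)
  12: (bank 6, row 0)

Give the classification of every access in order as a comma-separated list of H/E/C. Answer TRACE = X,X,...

#0 (4,0) E
#1 (7,3) E
#2 (5,0) E
#3 (4,0) H  (was 0)
#4 (0,4) E
#5 (6,6) E
#6 (5,0) H  (was 0)
#7 (5,0) H  (was 0)
#8 (0,8) C  (was 4)
#9 (0,0) C  (was 8)
#10 (6,7) C  (was 6)
#11 (6,0) C  (was 7)
#12 (6,0) H  (was 0)

TRACE = E,E,E,H,E,E,H,H,C,C,C,C,H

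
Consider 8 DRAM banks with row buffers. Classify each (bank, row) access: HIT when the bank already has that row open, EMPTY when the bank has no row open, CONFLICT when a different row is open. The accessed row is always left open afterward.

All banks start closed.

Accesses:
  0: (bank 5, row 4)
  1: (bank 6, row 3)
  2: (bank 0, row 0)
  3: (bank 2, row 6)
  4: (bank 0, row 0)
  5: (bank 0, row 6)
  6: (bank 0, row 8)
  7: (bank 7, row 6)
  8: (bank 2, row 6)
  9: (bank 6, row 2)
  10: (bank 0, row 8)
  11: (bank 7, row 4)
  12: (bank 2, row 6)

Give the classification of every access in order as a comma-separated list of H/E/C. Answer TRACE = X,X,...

step 0: bank5 None->4 [EMPTY]
step 1: bank6 None->3 [EMPTY]
step 2: bank0 None->0 [EMPTY]
step 3: bank2 None->6 [EMPTY]
step 4: bank0 0->0 [HIT]
step 5: bank0 0->6 [CONFLICT]
step 6: bank0 6->8 [CONFLICT]
step 7: bank7 None->6 [EMPTY]
step 8: bank2 6->6 [HIT]
step 9: bank6 3->2 [CONFLICT]
step 10: bank0 8->8 [HIT]
step 11: bank7 6->4 [CONFLICT]
step 12: bank2 6->6 [HIT]

TRACE = E,E,E,E,H,C,C,E,H,C,H,C,H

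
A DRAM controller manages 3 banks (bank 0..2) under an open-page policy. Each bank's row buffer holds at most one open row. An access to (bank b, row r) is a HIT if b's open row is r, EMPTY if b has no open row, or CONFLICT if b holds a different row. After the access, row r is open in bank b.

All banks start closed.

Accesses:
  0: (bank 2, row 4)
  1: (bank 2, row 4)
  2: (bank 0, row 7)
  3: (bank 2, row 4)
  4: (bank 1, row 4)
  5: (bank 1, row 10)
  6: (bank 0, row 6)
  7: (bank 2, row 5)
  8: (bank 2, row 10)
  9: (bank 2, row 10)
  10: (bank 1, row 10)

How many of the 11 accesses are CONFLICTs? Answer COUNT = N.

#0 (2,4) E
#1 (2,4) H  (was 4)
#2 (0,7) E
#3 (2,4) H  (was 4)
#4 (1,4) E
#5 (1,10) C  (was 4)
#6 (0,6) C  (was 7)
#7 (2,5) C  (was 4)
#8 (2,10) C  (was 5)
#9 (2,10) H  (was 10)
#10 (1,10) H  (was 10)

COUNT = 4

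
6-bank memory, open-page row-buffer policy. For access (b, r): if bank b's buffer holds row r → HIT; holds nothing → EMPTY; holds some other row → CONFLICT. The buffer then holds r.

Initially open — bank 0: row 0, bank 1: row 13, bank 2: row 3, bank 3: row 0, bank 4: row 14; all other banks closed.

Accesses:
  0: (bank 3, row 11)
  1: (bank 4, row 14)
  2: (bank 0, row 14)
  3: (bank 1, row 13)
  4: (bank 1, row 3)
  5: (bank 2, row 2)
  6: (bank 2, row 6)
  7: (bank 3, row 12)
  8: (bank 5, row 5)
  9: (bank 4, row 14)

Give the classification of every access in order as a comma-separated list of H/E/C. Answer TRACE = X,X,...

TRACE = C,H,C,H,C,C,C,C,E,H

0: bank 3 row 11 — prev 0 → CONFLICT
1: bank 4 row 14 — prev 14 → HIT
2: bank 0 row 14 — prev 0 → CONFLICT
3: bank 1 row 13 — prev 13 → HIT
4: bank 1 row 3 — prev 13 → CONFLICT
5: bank 2 row 2 — prev 3 → CONFLICT
6: bank 2 row 6 — prev 2 → CONFLICT
7: bank 3 row 12 — prev 11 → CONFLICT
8: bank 5 row 5 — prev None → EMPTY
9: bank 4 row 14 — prev 14 → HIT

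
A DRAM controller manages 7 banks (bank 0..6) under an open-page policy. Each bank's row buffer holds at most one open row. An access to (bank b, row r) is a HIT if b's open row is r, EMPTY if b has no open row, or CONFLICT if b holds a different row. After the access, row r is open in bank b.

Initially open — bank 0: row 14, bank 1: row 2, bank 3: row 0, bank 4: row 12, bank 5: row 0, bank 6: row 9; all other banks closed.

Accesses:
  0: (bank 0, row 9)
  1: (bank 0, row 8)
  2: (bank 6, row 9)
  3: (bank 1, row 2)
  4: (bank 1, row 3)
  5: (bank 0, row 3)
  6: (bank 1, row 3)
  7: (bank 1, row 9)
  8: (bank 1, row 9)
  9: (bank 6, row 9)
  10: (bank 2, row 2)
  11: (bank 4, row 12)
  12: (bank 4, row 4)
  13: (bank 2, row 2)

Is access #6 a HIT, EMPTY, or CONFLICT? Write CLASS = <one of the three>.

CLASS = HIT

#0 (0,9) C  (was 14)
#1 (0,8) C  (was 9)
#2 (6,9) H  (was 9)
#3 (1,2) H  (was 2)
#4 (1,3) C  (was 2)
#5 (0,3) C  (was 8)
#6 (1,3) H  (was 3)
#7 (1,9) C  (was 3)
#8 (1,9) H  (was 9)
#9 (6,9) H  (was 9)
#10 (2,2) E
#11 (4,12) H  (was 12)
#12 (4,4) C  (was 12)
#13 (2,2) H  (was 2)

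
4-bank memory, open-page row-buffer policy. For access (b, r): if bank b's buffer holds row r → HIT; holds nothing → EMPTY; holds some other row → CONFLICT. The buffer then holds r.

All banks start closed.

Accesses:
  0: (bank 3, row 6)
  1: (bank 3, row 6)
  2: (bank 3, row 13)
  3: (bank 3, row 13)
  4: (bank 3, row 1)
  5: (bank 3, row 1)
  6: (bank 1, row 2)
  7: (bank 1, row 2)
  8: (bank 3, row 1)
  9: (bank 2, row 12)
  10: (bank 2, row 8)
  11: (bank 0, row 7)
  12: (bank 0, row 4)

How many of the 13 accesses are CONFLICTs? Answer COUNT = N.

0: bank 3 row 6 — prev None → EMPTY
1: bank 3 row 6 — prev 6 → HIT
2: bank 3 row 13 — prev 6 → CONFLICT
3: bank 3 row 13 — prev 13 → HIT
4: bank 3 row 1 — prev 13 → CONFLICT
5: bank 3 row 1 — prev 1 → HIT
6: bank 1 row 2 — prev None → EMPTY
7: bank 1 row 2 — prev 2 → HIT
8: bank 3 row 1 — prev 1 → HIT
9: bank 2 row 12 — prev None → EMPTY
10: bank 2 row 8 — prev 12 → CONFLICT
11: bank 0 row 7 — prev None → EMPTY
12: bank 0 row 4 — prev 7 → CONFLICT

COUNT = 4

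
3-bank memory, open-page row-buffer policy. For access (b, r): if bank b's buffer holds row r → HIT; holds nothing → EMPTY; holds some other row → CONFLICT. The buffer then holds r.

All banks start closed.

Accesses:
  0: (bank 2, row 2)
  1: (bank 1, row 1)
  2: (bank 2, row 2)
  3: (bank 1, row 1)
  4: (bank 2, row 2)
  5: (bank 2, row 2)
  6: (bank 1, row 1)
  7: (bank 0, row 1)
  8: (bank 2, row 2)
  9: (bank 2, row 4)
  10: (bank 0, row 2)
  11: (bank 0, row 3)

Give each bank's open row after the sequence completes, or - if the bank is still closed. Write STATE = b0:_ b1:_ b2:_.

  [0] b2 r2: no row ⇒ E
  [1] b1 r1: no row ⇒ E
  [2] b2 r2: had r2 ⇒ H
  [3] b1 r1: had r1 ⇒ H
  [4] b2 r2: had r2 ⇒ H
  [5] b2 r2: had r2 ⇒ H
  [6] b1 r1: had r1 ⇒ H
  [7] b0 r1: no row ⇒ E
  [8] b2 r2: had r2 ⇒ H
  [9] b2 r4: had r2 ⇒ C
  [10] b0 r2: had r1 ⇒ C
  [11] b0 r3: had r2 ⇒ C

STATE = b0:3 b1:1 b2:4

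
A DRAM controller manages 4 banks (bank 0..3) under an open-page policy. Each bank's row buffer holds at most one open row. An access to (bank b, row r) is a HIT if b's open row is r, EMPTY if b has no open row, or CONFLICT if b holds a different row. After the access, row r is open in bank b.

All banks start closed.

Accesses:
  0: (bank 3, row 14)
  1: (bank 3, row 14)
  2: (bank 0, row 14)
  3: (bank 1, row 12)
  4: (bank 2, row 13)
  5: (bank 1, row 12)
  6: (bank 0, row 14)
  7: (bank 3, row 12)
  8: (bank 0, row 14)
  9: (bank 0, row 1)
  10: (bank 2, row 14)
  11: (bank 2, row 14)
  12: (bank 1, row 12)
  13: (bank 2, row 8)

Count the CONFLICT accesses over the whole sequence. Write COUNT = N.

COUNT = 4

  [0] b3 r14: no row ⇒ E
  [1] b3 r14: had r14 ⇒ H
  [2] b0 r14: no row ⇒ E
  [3] b1 r12: no row ⇒ E
  [4] b2 r13: no row ⇒ E
  [5] b1 r12: had r12 ⇒ H
  [6] b0 r14: had r14 ⇒ H
  [7] b3 r12: had r14 ⇒ C
  [8] b0 r14: had r14 ⇒ H
  [9] b0 r1: had r14 ⇒ C
  [10] b2 r14: had r13 ⇒ C
  [11] b2 r14: had r14 ⇒ H
  [12] b1 r12: had r12 ⇒ H
  [13] b2 r8: had r14 ⇒ C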